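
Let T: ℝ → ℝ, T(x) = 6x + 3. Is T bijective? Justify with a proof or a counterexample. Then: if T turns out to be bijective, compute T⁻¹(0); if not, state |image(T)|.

-1/2

Suppose T(x_1) = T(x_2). Then 6x_1 + 3 = 6x_2 + 3, hence 6x_1 = 6x_2, therefore x_1 = x_2.
For any y ∈ ℝ, x = (y − 3)/6 satisfies T(x) = y.
Therefore T is bijective.
Since T is bijective, we compute T⁻¹(0) = (0 − 3)/6 = −1/2.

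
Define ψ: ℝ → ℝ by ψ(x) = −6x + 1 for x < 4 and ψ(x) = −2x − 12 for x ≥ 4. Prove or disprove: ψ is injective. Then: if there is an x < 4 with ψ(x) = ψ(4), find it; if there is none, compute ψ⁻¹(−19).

7/2

Both pieces are strictly decreasing (slopes −6 and −2), so each is injective on its own interval.
The left piece maps (−∞, 4) onto (−23, ∞); the right piece maps [4, ∞) onto (−∞, −20].
These images overlap. In particular ψ(4) = −20 (right piece), and solving −6x + 1 = −20 on the left piece gives x = 7/2 < 4.
So ψ(7/2) = ψ(4) with 7/2 ≠ 4, and ψ is not injective. This x = 7/2 is the requested value below 4.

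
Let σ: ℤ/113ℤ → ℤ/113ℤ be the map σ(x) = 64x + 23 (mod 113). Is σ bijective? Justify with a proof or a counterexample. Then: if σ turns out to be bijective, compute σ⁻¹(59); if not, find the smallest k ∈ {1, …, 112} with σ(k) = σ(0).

50

Recall that σ is injective when σ(a) = σ(b) forces a = b.
Suppose σ(a) = σ(b) in ℤ/113ℤ. Then 64a + 23 ≡ 64b + 23 (mod 113), so 64(a − b) ≡ 0 (mod 113).
Since gcd(64, 113) = 1, 64 is invertible modulo 113, so a − b ≡ 0 (mod 113), i.e. a = b.
We now compute 64⁻¹ mod 113 explicitly. Euclid's algorithm: 113 = 1·64 + 49, 64 = 1·49 + 15, 49 = 3·15 + 4, 15 = 3·4 + 3, 4 = 1·3 + 1; back-substituting gives 1 = 83·64 − 47·113, so 64⁻¹ ≡ 83 (mod 113).
Then y ↦ 83(y − 23) is a two-sided inverse to σ, so every y ∈ ℤ/113ℤ has a preimage.
Thus σ is bijective.
Since σ is bijective, we compute σ⁻¹(59): solve 64x + 23 ≡ 59 (mod 113), i.e. 64x ≡ 36 (mod 113).
Multiplying by 64⁻¹ = 83 gives x ≡ 83·36 = 2988 = 26·113 + 50 ≡ 50 (mod 113).
Check: σ(50) = 64·50 + 23 = 3223 = 28·113 + 59 ≡ 59 (mod 113).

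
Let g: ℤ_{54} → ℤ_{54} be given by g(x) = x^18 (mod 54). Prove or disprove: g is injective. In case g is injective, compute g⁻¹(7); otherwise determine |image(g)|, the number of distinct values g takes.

g(2): Repeated squaring mod 54: 2^1 ≡ 2, 2^2 ≡ 2² = 4, 2^4 ≡ 4² = 16, 2^8 ≡ 16² = 256 ≡ 40, 2^16 ≡ 40² = 1600 ≡ 34. Since 18 = 16 + 2, 2^18 ≡ 34·4: 34·4 = 136 ≡ 28. So 2^18 ≡ 28 (mod 54).
g(4): Repeated squaring mod 54: 4^1 ≡ 4, 4^2 ≡ 4² = 16, 4^4 ≡ 16² = 256 ≡ 40, 4^8 ≡ 40² = 1600 ≡ 34, 4^16 ≡ 34² = 1156 ≡ 22. Since 18 = 16 + 2, 4^18 ≡ 22·16: 22·16 = 352 ≡ 28. So 4^18 ≡ 28 (mod 54).
So g(2) = g(4) = 28 while 2 ≠ 4, thus g is not injective.
Since g is not injective, we determine |image(g)|. Computing x^18 mod 54 for each x (by repeated squaring, reducing mod 54 at every step), the values g(0), g(1), …, g(53) are: 0, 1, 28, 27, 28, 1, 0, 1, 28, 27, 28, 1, 0, 1, 28, 27, 28, 1, 0, 1, 28, 27, 28, 1, 0, 1, 28, 27, 28, 1, 0, 1, 28, 27, 28, 1, 0, 1, 28, 27, 28, 1, 0, 1, 28, 27, 28, 1, 0, 1, 28, 27, 28, 1.
The distinct values are {0, 1, 27, 28}; there are 4 of them.

4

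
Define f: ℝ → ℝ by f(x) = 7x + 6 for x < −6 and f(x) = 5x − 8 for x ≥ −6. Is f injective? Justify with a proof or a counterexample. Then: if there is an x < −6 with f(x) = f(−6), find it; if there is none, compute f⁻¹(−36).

Both pieces are strictly increasing (slopes 7 and 5), so each is injective on its own interval.
The left piece maps (−∞, −6) onto (−∞, −36); the right piece maps [−6, ∞) onto [−38, ∞).
These images overlap. In particular f(−6) = −38 (right piece), and solving 7x + 6 = −38 on the left piece gives x = −44/7 < −6.
So f(−44/7) = f(−6) with −44/7 ≠ −6, and f is not injective. This x = −44/7 is the requested value below −6.

-44/7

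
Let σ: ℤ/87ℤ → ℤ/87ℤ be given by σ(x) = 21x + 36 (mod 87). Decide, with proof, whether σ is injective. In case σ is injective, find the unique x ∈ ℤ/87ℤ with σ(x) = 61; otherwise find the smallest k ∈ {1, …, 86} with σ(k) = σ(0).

Recall that injectivity means: for all a, b in the domain, σ(a) = σ(b) implies a = b.
We have gcd(21, 87) = 3 > 1. Taking a = 0 and b = 29: σ(0) = 36 and σ(29) = 21·29 + 36 = 645 ≡ 36 (mod 87).
So σ(0) = σ(29) while 0 ≠ 29, so σ is not injective.
Since σ is not injective, we find the least positive k with σ(k) = σ(0): this means 21k ≡ 0 (mod 87), i.e. 87 ∣ 21k. Since gcd(21, 87) = 3, dividing through by 3 this holds exactly when 29 ∣ 7k, and as gcd(7, 29) = 1, exactly when 29 ∣ k.
The smallest positive such k is 29.

29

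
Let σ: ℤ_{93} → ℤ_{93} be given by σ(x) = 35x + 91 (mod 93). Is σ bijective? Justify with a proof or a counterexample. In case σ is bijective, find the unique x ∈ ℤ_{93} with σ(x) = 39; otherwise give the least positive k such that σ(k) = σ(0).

Suppose σ(s) = σ(t) in ℤ_{93}. Then 35s + 91 ≡ 35t + 91 (mod 93), therefore 35(s − t) ≡ 0 (mod 93).
Since gcd(35, 93) = 1, 35 is invertible modulo 93, therefore s − t ≡ 0 (mod 93), i.e. s = t.
We now compute 35⁻¹ mod 93 explicitly. Euclid's algorithm: 93 = 2·35 + 23, 35 = 1·23 + 12, 23 = 1·12 + 11, 12 = 1·11 + 1; back-substituting gives 1 = 8·35 − 3·93, so 35⁻¹ ≡ 8 (mod 93).
Then y ↦ 8(y − 91) is a two-sided inverse to σ, so every y ∈ ℤ_{93} has a preimage.
So σ is bijective.
Since σ is bijective, we find σ⁻¹(39): we need 35x ≡ 39 − 91 ≡ 41 (mod 93). Using 35⁻¹ = 8: x ≡ 8·41 = 328 = 3·93 + 49, so x = 49.
Check: σ(49) = 35·49 + 91 = 1806 = 19·93 + 39 ≡ 39 (mod 93).

49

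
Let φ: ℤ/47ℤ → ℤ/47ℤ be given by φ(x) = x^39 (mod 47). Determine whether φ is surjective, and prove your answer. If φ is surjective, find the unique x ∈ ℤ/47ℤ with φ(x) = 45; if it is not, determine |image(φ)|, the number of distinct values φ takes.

33

Since 47 is prime, the nonzero elements of ℤ/47ℤ form a cyclic group of order 46.
As gcd(39, 46) = 1, raising to the 39th power is a bijection on this group: if s^39 ≡ t^39 then (st^{−1})^39 = 1, and the only element of order dividing gcd(39, 46) = 1 is 1, so s = t.
With φ(0) = 0 this makes φ injective on all of ℤ/47ℤ, hence bijective (finite equal-size domain and codomain). In particular φ is surjective.
Since φ is surjective, we find the preimage of 45. The inverse of x ↦ x^39 on (ℤ/47ℤ)^× is x ↦ x^13, because 39·13 = 507 = 11·46 + 1 ≡ 1 (mod 46) and x^{46} = 1 for x ≠ 0 (Fermat). So φ⁻¹(45) = 45^13 mod 47.
Repeated squaring mod 47: 45^1 ≡ 45, 45^2 ≡ 45² = 2025 ≡ 4, 45^4 ≡ 4² = 16, 45^8 ≡ 16² = 256 ≡ 21. Since 13 = 8 + 4 + 1, 45^13 ≡ 21·16·45: 21·16 = 336 ≡ 7, then 7·45 = 315 ≡ 33. So 45^13 ≡ 33 (mod 47).
Hence φ⁻¹(45) = 33.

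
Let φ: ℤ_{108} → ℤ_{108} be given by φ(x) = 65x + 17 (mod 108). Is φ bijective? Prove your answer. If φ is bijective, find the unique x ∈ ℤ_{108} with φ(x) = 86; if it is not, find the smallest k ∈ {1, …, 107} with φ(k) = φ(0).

21

Suppose φ(s) = φ(t) in ℤ_{108}. Then 65s + 17 ≡ 65t + 17 (mod 108), thus 65(s − t) ≡ 0 (mod 108).
Since gcd(65, 108) = 1, 65 is invertible modulo 108, hence s − t ≡ 0 (mod 108), i.e. s = t.
We now compute 65⁻¹ mod 108 explicitly. Euclid's algorithm: 108 = 1·65 + 43, 65 = 1·43 + 22, 43 = 1·22 + 21, 22 = 1·21 + 1; back-substituting gives 1 = 5·65 − 3·108, so 65⁻¹ ≡ 5 (mod 108).
Then y ↦ 5(y − 17) is a two-sided inverse to φ, so every y ∈ ℤ_{108} has a preimage.
Therefore φ is bijective.
Since φ is bijective, we compute φ⁻¹(86): solve 65x + 17 ≡ 86 (mod 108), i.e. 65x ≡ 69 (mod 108).
Multiplying by 65⁻¹ = 5 gives x ≡ 5·69 = 345 = 3·108 + 21 ≡ 21 (mod 108).
Check: φ(21) = 65·21 + 17 = 1382 = 12·108 + 86 ≡ 86 (mod 108).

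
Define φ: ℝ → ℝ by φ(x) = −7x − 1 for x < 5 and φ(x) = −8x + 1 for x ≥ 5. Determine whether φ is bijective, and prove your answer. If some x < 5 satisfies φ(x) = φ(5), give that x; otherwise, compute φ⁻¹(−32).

Both pieces are strictly decreasing (slopes −7 and −8), so each is injective on its own interval.
The left piece maps (−∞, 5) onto (−36, ∞); the right piece maps [5, ∞) onto (−∞, −39].
The images leave a gap (−36 has no preimage), so φ is not surjective, hence not bijective.
Because the two images are disjoint, no x < 5 has φ(x) = φ(5), so we compute φ⁻¹(−32): −32 lies in (−36, ∞), so solve −7x − 1 = −32: x = (−32 + 1)/(−7) = 31/7.

31/7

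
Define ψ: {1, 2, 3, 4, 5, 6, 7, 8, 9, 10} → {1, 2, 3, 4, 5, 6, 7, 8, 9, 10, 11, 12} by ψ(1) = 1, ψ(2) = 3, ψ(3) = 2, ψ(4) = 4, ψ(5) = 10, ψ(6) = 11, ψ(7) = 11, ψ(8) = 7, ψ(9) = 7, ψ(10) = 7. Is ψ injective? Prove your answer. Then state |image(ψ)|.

7

ψ(6) = 11 = ψ(7) with 6 ≠ 7, so ψ is not injective.
The image of ψ is {1, 2, 3, 4, 7, 10, 11}, which has 7 elements.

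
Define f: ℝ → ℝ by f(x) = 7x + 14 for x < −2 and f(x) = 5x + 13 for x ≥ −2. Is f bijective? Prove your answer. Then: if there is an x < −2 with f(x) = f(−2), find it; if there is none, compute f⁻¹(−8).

Both pieces are strictly increasing (slopes 7 and 5), so each is injective on its own interval.
The left piece maps (−∞, −2) onto (−∞, 0); the right piece maps [−2, ∞) onto [3, ∞).
The images leave a gap (0 has no preimage), so f is not surjective, hence not bijective.
Because the two images are disjoint, no x < −2 has f(x) = f(−2), so we compute f⁻¹(−8): −8 lies in (−∞, 0), so solve 7x + 14 = −8: x = (−8 − 14)/7 = −22/7.

-22/7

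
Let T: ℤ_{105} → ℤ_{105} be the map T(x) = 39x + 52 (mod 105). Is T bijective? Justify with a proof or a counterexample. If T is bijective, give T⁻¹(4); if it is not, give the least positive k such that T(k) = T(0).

35

Recall: T is injective when T(u) = T(v) forces u = v.
We have gcd(39, 105) = 3 > 1. Taking u = 0 and v = 35: T(0) = 52 and T(35) = 39·35 + 52 = 1417 ≡ 52 (mod 105).
So T(0) = T(35) while 0 ≠ 35, therefore T is not injective, hence not bijective.
Since T is not bijective, we find the least positive k with T(k) = T(0): this means 39k ≡ 0 (mod 105), i.e. 105 ∣ 39k. Since gcd(39, 105) = 3, dividing through by 3 this holds exactly when 35 ∣ 13k, and as gcd(13, 35) = 1, exactly when 35 ∣ k.
The smallest positive such k is 35.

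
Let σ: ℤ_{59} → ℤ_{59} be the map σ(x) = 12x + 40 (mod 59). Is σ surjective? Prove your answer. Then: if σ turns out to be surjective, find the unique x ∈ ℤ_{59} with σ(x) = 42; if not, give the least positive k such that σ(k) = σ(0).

10

Since gcd(12, 59) = 1, 12 is invertible modulo 59. Euclid's algorithm: 59 = 4·12 + 11, 12 = 1·11 + 1; back-substituting gives 1 = 5·12 − 1·59, so 12⁻¹ ≡ 5 (mod 59).
For any y ∈ ℤ_{59}, x = 5(y − 40) mod 59 satisfies σ(x) = 12·5(y − 40) + 40 ≡ y (since 12·5 ≡ 1 mod 59). So every y has a preimage.
Therefore σ is surjective.
Since σ is surjective, we find σ⁻¹(42): we need 12x ≡ 42 − 40 ≡ 2 (mod 59). Using 12⁻¹ = 5: x ≡ 5·2 = 10, so x = 10.
Check: σ(10) = 12·10 + 40 = 160 = 2·59 + 42 ≡ 42 (mod 59).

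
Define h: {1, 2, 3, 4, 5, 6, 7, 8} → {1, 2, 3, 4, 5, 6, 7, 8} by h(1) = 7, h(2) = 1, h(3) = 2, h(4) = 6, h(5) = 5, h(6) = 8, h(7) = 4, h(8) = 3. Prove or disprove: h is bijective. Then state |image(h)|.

The values 7, 1, 2, 6, 5, 8, 4, 3 are a permutation of {1, 2, 3, 4, 5, 6, 7, 8}: each element appears exactly once.
So h is injective and surjective, hence bijective.
The image of h is {1, 2, 3, 4, 5, 6, 7, 8}, which has 8 elements.

8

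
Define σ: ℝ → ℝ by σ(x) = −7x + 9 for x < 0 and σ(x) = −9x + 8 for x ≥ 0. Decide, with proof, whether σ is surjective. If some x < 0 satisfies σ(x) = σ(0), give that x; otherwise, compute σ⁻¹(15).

Both pieces are strictly decreasing (slopes −7 and −9), so each is injective on its own interval.
The left piece maps (−∞, 0) onto (9, ∞); the right piece maps [0, ∞) onto (−∞, 8].
The union (9, ∞) ∪ (−∞, 8] omits the interval between 9 and 8; in particular 9 has no preimage. So σ is not surjective.
Because the two images are disjoint, no x < 0 has σ(x) = σ(0), so we compute σ⁻¹(15): 15 lies in (9, ∞), so solve −7x + 9 = 15: x = (15 − 9)/(−7) = −6/7.

-6/7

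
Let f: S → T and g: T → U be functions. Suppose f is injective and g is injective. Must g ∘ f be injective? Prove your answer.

injective

Suppose (g ∘ f)(x_1) = (g ∘ f)(x_2), i.e. g(f(x_1)) = g(f(x_2)).
Since g is injective, f(x_1) = f(x_2). Since f is injective, x_1 = x_2. Hence g ∘ f is injective.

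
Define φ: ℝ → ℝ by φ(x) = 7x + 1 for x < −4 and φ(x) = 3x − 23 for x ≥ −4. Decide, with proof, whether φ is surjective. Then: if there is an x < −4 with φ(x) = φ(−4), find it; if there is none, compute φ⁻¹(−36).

-36/7

Both pieces are strictly increasing (slopes 7 and 3), so each is injective on its own interval.
The left piece maps (−∞, −4) onto (−∞, −27); the right piece maps [−4, ∞) onto [−35, ∞).
The union (−∞, −27) ∪ [−35, ∞) covers ℝ, so φ is surjective.
For the follow-up: the images overlap, so an x < −4 with φ(x) = φ(−4) exists. φ(−4) = −35; solving 7x + 1 = −35 for x < −4 gives x = (−35 − 1)/7 = −36/7.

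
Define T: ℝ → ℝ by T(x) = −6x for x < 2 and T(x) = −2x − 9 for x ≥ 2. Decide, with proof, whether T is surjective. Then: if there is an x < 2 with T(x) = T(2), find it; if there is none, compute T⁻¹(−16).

7/2

Both pieces are strictly decreasing (slopes −6 and −2), so each is injective on its own interval.
The left piece maps (−∞, 2) onto (−12, ∞); the right piece maps [2, ∞) onto (−∞, −13].
The union (−12, ∞) ∪ (−∞, −13] omits the interval between −12 and −13; in particular −12 has no preimage. So T is not surjective.
Because the two images are disjoint, no x < 2 has T(x) = T(2), so we compute T⁻¹(−16): −16 lies in (−∞, −13], so solve −2x − 9 = −16: x = (−16 + 9)/(−2) = 7/2.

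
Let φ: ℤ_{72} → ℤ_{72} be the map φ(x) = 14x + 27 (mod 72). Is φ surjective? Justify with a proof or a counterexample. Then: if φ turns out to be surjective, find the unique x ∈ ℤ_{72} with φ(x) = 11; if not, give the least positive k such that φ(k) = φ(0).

Recall that φ is surjective if every y in the codomain equals φ(x) for some x in the domain.
Since gcd(14, 72) = 2, we have 14x ≡ 0 (mod 2) for all x, so φ(x) ≡ 1 (mod 2).
But 0 ≢ 1 (mod 2), so 0 ∈ ℤ_{72} has no preimage. So φ is not surjective.
Since φ is not surjective, we find the least positive k with φ(k) = φ(0): this means 14k ≡ 0 (mod 72), i.e. 72 ∣ 14k. Since gcd(14, 72) = 2, dividing through by 2 this holds exactly when 36 ∣ 7k, and as gcd(7, 36) = 1, exactly when 36 ∣ k.
The smallest positive such k is 36.

36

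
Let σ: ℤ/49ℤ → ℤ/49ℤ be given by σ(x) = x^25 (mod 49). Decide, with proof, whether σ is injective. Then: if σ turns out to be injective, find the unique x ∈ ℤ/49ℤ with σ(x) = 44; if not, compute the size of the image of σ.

σ(0) = 0^25 = 0.
σ(7): Repeated squaring mod 49: 7^1 ≡ 7, 7^2 ≡ 7² = 49 ≡ 0, 7^4 ≡ 0² = 0, 7^8 ≡ 0² = 0, 7^16 ≡ 0² = 0. Since 25 = 16 + 8 + 1, 7^25 ≡ 0·0·7: 0·0 = 0, then 0·7 = 0. So 7^25 ≡ 0 (mod 49).
So σ(0) = σ(7) = 0 while 0 ≠ 7, hence σ is not injective.
Since σ is not injective, we determine |image(σ)|. Computing x^25 mod 49 for each x (by repeated squaring, reducing mod 49 at every step), the values σ(0), σ(1), …, σ(48) are: 0, 1, 16, 17, 11, 12, 27, 0, 29, 44, 45, 39, 40, 6, 0, 8, 23, 24, 18, 19, 34, 0, 36, 2, 3, 46, 47, 13, 0, 15, 30, 31, 25, 26, 41, 0, 43, 9, 10, 4, 5, 20, 0, 22, 37, 38, 32, 33, 48.
The distinct values are {0, 1, 2, 3, 4, 5, 6, 8, 9, 10, 11, 12, 13, 15, 16, 17, 18, 19, 20, 22, 23, 24, 25, 26, 27, 29, 30, 31, 32, 33, 34, 36, 37, 38, 39, 40, 41, 43, 44, 45, 46, 47, 48}; there are 43 of them.

43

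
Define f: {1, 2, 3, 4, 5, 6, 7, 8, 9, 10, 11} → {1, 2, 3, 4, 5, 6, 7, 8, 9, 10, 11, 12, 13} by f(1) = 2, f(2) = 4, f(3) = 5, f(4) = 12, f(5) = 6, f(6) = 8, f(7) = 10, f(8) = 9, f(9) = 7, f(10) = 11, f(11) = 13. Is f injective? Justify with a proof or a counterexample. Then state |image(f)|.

The values f(1), …, f(11) are 2, 4, 5, 12, 6, 8, 10, 9, 7, 11, 13 — all distinct.
So f(s) = f(t) only when s = t, and f is injective.
The image of f is {2, 4, 5, 6, 7, 8, 9, 10, 11, 12, 13}, which has 11 elements.

11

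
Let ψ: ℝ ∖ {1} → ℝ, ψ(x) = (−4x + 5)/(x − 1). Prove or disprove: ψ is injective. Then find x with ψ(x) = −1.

Suppose ψ(a) = ψ(b). Cross-multiplying: (−4a + 5)(b − 1) = (−4b + 5)(a − 1).
Expanding both sides and cancelling the symmetric terms leaves −1·(a − b) = 0. Since −1 ≠ 0, a = b. Therefore ψ is injective.
Solving ψ(x) = −1: cross-multiplying gives −4x + 5 = −1(x − 1), which rearranges to −3x = −4, so x = 4/3.

4/3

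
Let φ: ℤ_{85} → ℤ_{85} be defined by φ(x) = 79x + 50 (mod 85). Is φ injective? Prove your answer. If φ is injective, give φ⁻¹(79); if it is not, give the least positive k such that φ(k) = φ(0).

66

If φ(s) = φ(t), then 79s ≡ 79t (mod 85). Because gcd(79, 85) = 1, we may cancel 79 to get s ≡ t (mod 85).
Therefore φ is injective.
We now compute 79⁻¹ mod 85 explicitly. Euclid's algorithm: 85 = 1·79 + 6, 79 = 13·6 + 1; back-substituting gives 1 = 14·79 − 13·85, so 79⁻¹ ≡ 14 (mod 85).
Since φ is injective, we find φ⁻¹(79): we need 79x ≡ 79 − 50 ≡ 29 (mod 85). Using 79⁻¹ = 14: x ≡ 14·29 = 406 = 4·85 + 66, so x = 66.
Check: φ(66) = 79·66 + 50 = 5264 = 61·85 + 79 ≡ 79 (mod 85).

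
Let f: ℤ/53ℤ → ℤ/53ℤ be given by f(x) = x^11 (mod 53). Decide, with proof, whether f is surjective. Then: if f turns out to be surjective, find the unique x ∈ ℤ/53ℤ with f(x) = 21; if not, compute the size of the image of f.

Since 53 is prime, the nonzero elements of ℤ/53ℤ form a cyclic group of order 52.
As gcd(11, 52) = 1, raising to the 11th power is a bijection on this group: if x_1^11 ≡ x_2^11 then (x_1x_2^{−1})^11 = 1, and the only element of order dividing gcd(11, 52) = 1 is 1, so x_1 = x_2.
With f(0) = 0 this makes f injective on all of ℤ/53ℤ, hence bijective (finite equal-size domain and codomain). In particular f is surjective.
Since f is surjective, we find the preimage of 21. The inverse of x ↦ x^11 on (ℤ/53ℤ)^× is x ↦ x^19, because 11·19 = 209 = 4·52 + 1 ≡ 1 (mod 52) and x^{52} = 1 for x ≠ 0 (Fermat). So f⁻¹(21) = 21^19 mod 53.
Repeated squaring mod 53: 21^1 ≡ 21, 21^2 ≡ 21² = 441 ≡ 17, 21^4 ≡ 17² = 289 ≡ 24, 21^8 ≡ 24² = 576 ≡ 46, 21^16 ≡ 46² = 2116 ≡ 49. Since 19 = 16 + 2 + 1, 21^19 ≡ 49·17·21: 49·17 = 833 ≡ 38, then 38·21 = 798 ≡ 3. So 21^19 ≡ 3 (mod 53).
Hence f⁻¹(21) = 3.

3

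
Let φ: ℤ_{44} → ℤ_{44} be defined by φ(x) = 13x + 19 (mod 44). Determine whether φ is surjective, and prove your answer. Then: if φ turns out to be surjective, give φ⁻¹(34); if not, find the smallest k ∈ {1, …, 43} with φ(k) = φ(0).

Since gcd(13, 44) = 1, 13 is invertible modulo 44. Euclid's algorithm: 44 = 3·13 + 5, 13 = 2·5 + 3, 5 = 1·3 + 2, 3 = 1·2 + 1; back-substituting gives 1 = 17·13 − 5·44, so 13⁻¹ ≡ 17 (mod 44).
For any y ∈ ℤ_{44}, x = 17(y − 19) mod 44 satisfies φ(x) = 13·17(y − 19) + 19 ≡ y (since 13·17 ≡ 1 mod 44). So every y has a preimage.
Thus φ is surjective.
Since φ is surjective, we compute φ⁻¹(34): solve 13x + 19 ≡ 34 (mod 44), i.e. 13x ≡ 15 (mod 44).
Multiplying by 13⁻¹ = 17 gives x ≡ 17·15 = 255 = 5·44 + 35 ≡ 35 (mod 44).
Check: φ(35) = 13·35 + 19 = 474 = 10·44 + 34 ≡ 34 (mod 44).

35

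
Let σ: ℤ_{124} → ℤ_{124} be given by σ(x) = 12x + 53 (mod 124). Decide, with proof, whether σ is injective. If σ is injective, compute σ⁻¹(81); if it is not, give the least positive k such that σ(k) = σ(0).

By definition, σ is injective when σ(u) = σ(v) forces u = v.
We have gcd(12, 124) = 4 > 1. Taking u = 0 and v = 31: σ(0) = 53 and σ(31) = 12·31 + 53 = 425 ≡ 53 (mod 124).
So σ(0) = σ(31) while 0 ≠ 31, hence σ is not injective.
Since σ is not injective, we find the least positive k with σ(k) = σ(0): this means 12k ≡ 0 (mod 124), i.e. 124 ∣ 12k. Since gcd(12, 124) = 4, dividing through by 4 this holds exactly when 31 ∣ 3k, and as gcd(3, 31) = 1, exactly when 31 ∣ k.
The smallest positive such k is 31.

31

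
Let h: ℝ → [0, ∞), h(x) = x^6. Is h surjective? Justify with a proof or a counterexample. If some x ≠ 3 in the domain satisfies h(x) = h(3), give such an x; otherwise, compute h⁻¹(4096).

For any y ∈ [0, ∞), x = y^{1/6} ∈ ℝ satisfies x^6 = y, so h is surjective.
For the follow-up, such an x exists: taking x = −3 ∈ ℝ gives h(−3) = 729 = h(3) with −3 ≠ 3.

-3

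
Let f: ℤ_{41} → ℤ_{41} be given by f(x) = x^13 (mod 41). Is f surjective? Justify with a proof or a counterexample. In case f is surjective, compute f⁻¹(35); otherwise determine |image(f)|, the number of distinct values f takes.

26

Since 41 is prime, the nonzero elements of ℤ_{41} form a cyclic group of order 40.
As gcd(13, 40) = 1, raising to the 13th power is a bijection on this group: if s^13 ≡ t^13 then (st^{−1})^13 = 1, and the only element of order dividing gcd(13, 40) = 1 is 1, so s = t.
With f(0) = 0 this makes f injective on all of ℤ_{41}, hence bijective (finite equal-size domain and codomain). In particular f is surjective.
Since f is surjective, we find the preimage of 35. The inverse of x ↦ x^13 on (ℤ_{41})^× is x ↦ x^37, because 13·37 = 481 = 12·40 + 1 ≡ 1 (mod 40) and x^{40} = 1 for x ≠ 0 (Fermat). So f⁻¹(35) = 35^37 mod 41.
Repeated squaring mod 41: 35^1 ≡ 35, 35^2 ≡ 35² = 1225 ≡ 36, 35^4 ≡ 36² = 1296 ≡ 25, 35^8 ≡ 25² = 625 ≡ 10, 35^16 ≡ 10² = 100 ≡ 18, 35^32 ≡ 18² = 324 ≡ 37. Since 37 = 32 + 4 + 1, 35^37 ≡ 37·25·35: 37·25 = 925 ≡ 23, then 23·35 = 805 ≡ 26. So 35^37 ≡ 26 (mod 41).
Hence f⁻¹(35) = 26.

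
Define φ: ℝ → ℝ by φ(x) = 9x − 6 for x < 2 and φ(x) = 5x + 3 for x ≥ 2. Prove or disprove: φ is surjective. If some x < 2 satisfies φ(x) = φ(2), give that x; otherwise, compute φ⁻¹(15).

Both pieces are strictly increasing (slopes 9 and 5), so each is injective on its own interval.
The left piece maps (−∞, 2) onto (−∞, 12); the right piece maps [2, ∞) onto [13, ∞).
The union (−∞, 12) ∪ [13, ∞) omits the interval between 12 and 13; in particular 12 has no preimage. So φ is not surjective.
Because the two images are disjoint, no x < 2 has φ(x) = φ(2), so we compute φ⁻¹(15): 15 lies in [13, ∞), so solve 5x + 3 = 15: x = (15 − 3)/5 = 12/5.

12/5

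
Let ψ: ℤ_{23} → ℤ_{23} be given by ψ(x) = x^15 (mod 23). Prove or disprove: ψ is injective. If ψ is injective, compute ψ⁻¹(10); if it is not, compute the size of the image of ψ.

Since 23 is prime, the nonzero elements of ℤ_{23} form a cyclic group of order 22.
As gcd(15, 22) = 1, raising to the 15th power is a bijection on this group: if x_1^15 ≡ x_2^15 then (x_1x_2^{−1})^15 = 1, and the only element of order dividing gcd(15, 22) = 1 is 1, so x_1 = x_2.
With ψ(0) = 0 this makes ψ injective on all of ℤ_{23}, hence bijective (finite equal-size domain and codomain). In particular ψ is injective.
Since ψ is injective, we find the preimage of 10. The inverse of x ↦ x^15 on (ℤ_{23})^× is x ↦ x^3, because 15·3 = 45 = 2·22 + 1 ≡ 1 (mod 22) and x^{22} = 1 for x ≠ 0 (Fermat). So ψ⁻¹(10) = 10^3 mod 23.
Repeated squaring mod 23: 10^1 ≡ 10, 10^2 ≡ 10² = 100 ≡ 8. Since 3 = 2 + 1, 10^3 ≡ 8·10: 8·10 = 80 ≡ 11. So 10^3 ≡ 11 (mod 23).
Hence ψ⁻¹(10) = 11.

11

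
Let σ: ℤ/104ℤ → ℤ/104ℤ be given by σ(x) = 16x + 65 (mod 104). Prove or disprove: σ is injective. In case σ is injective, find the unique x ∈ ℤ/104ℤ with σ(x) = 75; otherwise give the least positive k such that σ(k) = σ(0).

13

We have gcd(16, 104) = 8 > 1. Taking u = 0 and v = 13: σ(0) = 65 and σ(13) = 16·13 + 65 = 273 ≡ 65 (mod 104).
So σ(0) = σ(13) while 0 ≠ 13, thus σ is not injective.
Since σ is not injective, we find the least positive k with σ(k) = σ(0): this means 16k ≡ 0 (mod 104), i.e. 104 ∣ 16k. Since gcd(16, 104) = 8, dividing through by 8 this holds exactly when 13 ∣ 2k, and as gcd(2, 13) = 1, exactly when 13 ∣ k.
The smallest positive such k is 13.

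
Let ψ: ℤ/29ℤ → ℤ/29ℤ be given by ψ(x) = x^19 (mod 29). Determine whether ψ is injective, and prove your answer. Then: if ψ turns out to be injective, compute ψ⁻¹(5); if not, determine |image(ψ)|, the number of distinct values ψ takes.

Since 29 is prime, the nonzero elements of ℤ/29ℤ form a cyclic group of order 28.
As gcd(19, 28) = 1, raising to the 19th power is a bijection on this group: if u^19 ≡ v^19 then (uv^{−1})^19 = 1, and the only element of order dividing gcd(19, 28) = 1 is 1, so u = v.
With ψ(0) = 0 this makes ψ injective on all of ℤ/29ℤ, hence bijective (finite equal-size domain and codomain). In particular ψ is injective.
Since ψ is injective, we find the preimage of 5. The inverse of x ↦ x^19 on (ℤ/29ℤ)^× is x ↦ x^3, because 19·3 = 57 = 2·28 + 1 ≡ 1 (mod 28) and x^{28} = 1 for x ≠ 0 (Fermat). So ψ⁻¹(5) = 5^3 mod 29.
Repeated squaring mod 29: 5^1 ≡ 5, 5^2 ≡ 5² = 25. Since 3 = 2 + 1, 5^3 ≡ 25·5: 25·5 = 125 ≡ 9. So 5^3 ≡ 9 (mod 29).
Hence ψ⁻¹(5) = 9.

9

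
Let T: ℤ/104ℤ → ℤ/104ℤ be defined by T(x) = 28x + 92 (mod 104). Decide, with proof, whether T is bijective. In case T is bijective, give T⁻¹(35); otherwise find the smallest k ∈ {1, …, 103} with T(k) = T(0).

We have gcd(28, 104) = 4 > 1. Taking u = 0 and v = 26: T(0) = 92 and T(26) = 28·26 + 92 = 820 ≡ 92 (mod 104).
So T(0) = T(26) while 0 ≠ 26, hence T is not injective, hence not bijective.
Since T is not bijective, we find the least positive k with T(k) = T(0): this means 28k ≡ 0 (mod 104), i.e. 104 ∣ 28k. Since gcd(28, 104) = 4, dividing through by 4 this holds exactly when 26 ∣ 7k, and as gcd(7, 26) = 1, exactly when 26 ∣ k.
The smallest positive such k is 26.

26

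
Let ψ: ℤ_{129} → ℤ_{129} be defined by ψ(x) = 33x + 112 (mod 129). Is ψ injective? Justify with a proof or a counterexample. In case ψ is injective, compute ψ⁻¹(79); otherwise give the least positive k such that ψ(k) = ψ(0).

We have gcd(33, 129) = 3 > 1. Taking u = 0 and v = 43: ψ(0) = 112 and ψ(43) = 33·43 + 112 = 1531 ≡ 112 (mod 129).
So ψ(0) = ψ(43) while 0 ≠ 43, therefore ψ is not injective.
Since ψ is not injective, we find the least positive k with ψ(k) = ψ(0): this means 33k ≡ 0 (mod 129), i.e. 129 ∣ 33k. Since gcd(33, 129) = 3, dividing through by 3 this holds exactly when 43 ∣ 11k, and as gcd(11, 43) = 1, exactly when 43 ∣ k.
The smallest positive such k is 43.

43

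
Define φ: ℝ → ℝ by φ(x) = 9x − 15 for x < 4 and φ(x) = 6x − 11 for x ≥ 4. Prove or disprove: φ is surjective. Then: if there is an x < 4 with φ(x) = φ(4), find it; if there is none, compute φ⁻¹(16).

Both pieces are strictly increasing (slopes 9 and 6), so each is injective on its own interval.
The left piece maps (−∞, 4) onto (−∞, 21); the right piece maps [4, ∞) onto [13, ∞).
The union (−∞, 21) ∪ [13, ∞) covers ℝ, so φ is surjective.
For the follow-up: the images overlap, so an x < 4 with φ(x) = φ(4) exists. φ(4) = 13; solving 9x − 15 = 13 for x < 4 gives x = (13 + 15)/9 = 28/9.

28/9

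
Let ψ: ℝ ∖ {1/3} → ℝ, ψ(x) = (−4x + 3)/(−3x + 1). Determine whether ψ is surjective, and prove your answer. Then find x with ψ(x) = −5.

If ψ(x) = 4/3, cross-multiplying gives −3(−4x + 3) = −4(−3x + 1), which simplifies to −9 = −4 — false.  So 4/3 has no preimage and ψ is not surjective.
Solving ψ(x) = −5: cross-multiplying gives −4x + 3 = −5(−3x + 1), which rearranges to −19x = −8, so x = 8/19.

8/19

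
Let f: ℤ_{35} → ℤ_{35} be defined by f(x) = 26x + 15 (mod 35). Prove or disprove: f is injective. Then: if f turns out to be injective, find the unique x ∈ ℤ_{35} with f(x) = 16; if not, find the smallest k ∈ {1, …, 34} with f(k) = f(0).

If f(u) = f(v), then 26u ≡ 26v (mod 35). Because gcd(26, 35) = 1, we may cancel 26 to get u ≡ v (mod 35).
Thus f is injective.
We now compute 26⁻¹ mod 35 explicitly. Euclid's algorithm: 35 = 1·26 + 9, 26 = 2·9 + 8, 9 = 1·8 + 1; back-substituting gives 1 = 31·26 − 23·35, so 26⁻¹ ≡ 31 (mod 35).
Since f is injective, we compute f⁻¹(16): solve 26x + 15 ≡ 16 (mod 35), i.e. 26x ≡ 1 (mod 35).
Multiplying by 26⁻¹ = 31 gives x ≡ 31·1 = 31 ≡ 31 (mod 35).
Check: f(31) = 26·31 + 15 = 821 = 23·35 + 16 ≡ 16 (mod 35).

31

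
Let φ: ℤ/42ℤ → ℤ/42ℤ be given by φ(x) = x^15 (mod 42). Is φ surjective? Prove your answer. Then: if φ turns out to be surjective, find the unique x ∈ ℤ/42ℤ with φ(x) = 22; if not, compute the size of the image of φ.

18

φ(2): Repeated squaring mod 42: 2^1 ≡ 2, 2^2 ≡ 2² = 4, 2^4 ≡ 4² = 16, 2^8 ≡ 16² = 256 ≡ 4. Since 15 = 8 + 4 + 2 + 1, 2^15 ≡ 4·16·4·2: 4·16 = 64 ≡ 22, then 22·4 = 88 ≡ 4, then 4·2 = 8. So 2^15 ≡ 8 (mod 42).
φ(8): Repeated squaring mod 42: 8^1 ≡ 8, 8^2 ≡ 8² = 64 ≡ 22, 8^4 ≡ 22² = 484 ≡ 22, 8^8 ≡ 22² = 484 ≡ 22. Since 15 = 8 + 4 + 2 + 1, 8^15 ≡ 22·22·22·8: 22·22 = 484 ≡ 22, then 22·22 = 484 ≡ 22, then 22·8 = 176 ≡ 8. So 8^15 ≡ 8 (mod 42).
So φ(2) = φ(8) = 8 while 2 ≠ 8, hence φ is not injective.
A non-injective map from the 42-element set ℤ/42ℤ to itself takes at most 41 distinct values, so it cannot be surjective. So φ is not surjective.
Since φ is not surjective, we determine |image(φ)|. Computing x^15 mod 42 for each x (by repeated squaring, reducing mod 42 at every step), the values φ(0), φ(1), …, φ(41) are: 0, 1, 8, 27, 22, 41, 6, 7, 8, 15, 34, 29, 6, 13, 14, 15, 22, 41, 36, 13, 20, 21, 22, 29, 6, 1, 20, 27, 28, 29, 36, 13, 8, 27, 34, 35, 36, 1, 20, 15, 34, 41.
The distinct values are {0, 1, 6, 7, 8, 13, 14, 15, 20, 21, 22, 27, 28, 29, 34, 35, 36, 41}; there are 18 of them.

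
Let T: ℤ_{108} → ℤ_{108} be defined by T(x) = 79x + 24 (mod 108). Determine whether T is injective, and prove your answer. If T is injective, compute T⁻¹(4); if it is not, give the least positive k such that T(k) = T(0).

64

Recall that T is injective if T(a) = T(b) implies a = b.
Suppose T(a) = T(b) in ℤ_{108}. Then 79a + 24 ≡ 79b + 24 (mod 108), so 79(a − b) ≡ 0 (mod 108).
Since gcd(79, 108) = 1, 79 is invertible modulo 108, thus a − b ≡ 0 (mod 108), i.e. a = b.
Hence T is injective.
We now compute 79⁻¹ mod 108 explicitly. Euclid's algorithm: 108 = 1·79 + 29, 79 = 2·29 + 21, 29 = 1·21 + 8, 21 = 2·8 + 5, 8 = 1·5 + 3, 5 = 1·3 + 2, 3 = 1·2 + 1; back-substituting gives 1 = 67·79 − 49·108, so 79⁻¹ ≡ 67 (mod 108).
Since T is injective, we find T⁻¹(4): we need 79x ≡ 4 − 24 ≡ 88 (mod 108). Using 79⁻¹ = 67: x ≡ 67·88 = 5896 = 54·108 + 64, so x = 64.
Check: T(64) = 79·64 + 24 = 5080 = 47·108 + 4 ≡ 4 (mod 108).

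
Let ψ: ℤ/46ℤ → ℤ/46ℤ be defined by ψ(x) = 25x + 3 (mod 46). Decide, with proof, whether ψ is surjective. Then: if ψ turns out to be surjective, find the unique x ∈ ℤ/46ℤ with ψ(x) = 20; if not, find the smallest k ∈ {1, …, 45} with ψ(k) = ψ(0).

43

Recall: ψ is surjective if every y in the codomain equals ψ(x) for some x in the domain.
Since gcd(25, 46) = 1, 25 is invertible modulo 46. Euclid's algorithm: 46 = 1·25 + 21, 25 = 1·21 + 4, 21 = 5·4 + 1; back-substituting gives 1 = 35·25 − 19·46, so 25⁻¹ ≡ 35 (mod 46).
For any y ∈ ℤ/46ℤ, x = 35(y − 3) mod 46 satisfies ψ(x) = 25·35(y − 3) + 3 ≡ y (since 25·35 ≡ 1 mod 46). So every y has a preimage.
Therefore ψ is surjective.
Since ψ is surjective, we find ψ⁻¹(20): we need 25x ≡ 20 − 3 ≡ 17 (mod 46). Using 25⁻¹ = 35: x ≡ 35·17 = 595 = 12·46 + 43, so x = 43.
Check: ψ(43) = 25·43 + 3 = 1078 = 23·46 + 20 ≡ 20 (mod 46).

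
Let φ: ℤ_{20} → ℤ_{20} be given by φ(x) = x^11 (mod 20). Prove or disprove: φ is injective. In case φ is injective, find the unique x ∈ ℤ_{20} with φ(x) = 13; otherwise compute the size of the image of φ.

φ(0) = 0^11 = 0.
φ(10): Repeated squaring mod 20: 10^1 ≡ 10, 10^2 ≡ 10² = 100 ≡ 0, 10^4 ≡ 0² = 0, 10^8 ≡ 0² = 0. Since 11 = 8 + 2 + 1, 10^11 ≡ 0·0·10: 0·0 = 0, then 0·10 = 0. So 10^11 ≡ 0 (mod 20).
So φ(0) = φ(10) = 0 while 0 ≠ 10, so φ is not injective.
Since φ is not injective, we determine |image(φ)|. Computing x^11 mod 20 for each x (by repeated squaring, reducing mod 20 at every step), the values φ(0), φ(1), …, φ(19) are: 0, 1, 8, 7, 4, 5, 16, 3, 12, 9, 0, 11, 8, 17, 4, 15, 16, 13, 12, 19.
The distinct values are {0, 1, 3, 4, 5, 7, 8, 9, 11, 12, 13, 15, 16, 17, 19}; there are 15 of them.

15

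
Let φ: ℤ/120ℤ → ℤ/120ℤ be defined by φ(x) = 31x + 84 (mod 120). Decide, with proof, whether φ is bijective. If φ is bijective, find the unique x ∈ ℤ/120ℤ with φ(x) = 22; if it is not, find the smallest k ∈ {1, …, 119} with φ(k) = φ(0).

If φ(u) = φ(v), then 31u ≡ 31v (mod 120). Because gcd(31, 120) = 1, we may cancel 31 to get u ≡ v (mod 120).
We now compute 31⁻¹ mod 120 explicitly. Euclid's algorithm: 120 = 3·31 + 27, 31 = 1·27 + 4, 27 = 6·4 + 3, 4 = 1·3 + 1; back-substituting gives 1 = 31·31 − 8·120, so 31⁻¹ ≡ 31 (mod 120).
Then y ↦ 31(y − 84) is a two-sided inverse to φ, so every y ∈ ℤ/120ℤ has a preimage.
Therefore φ is bijective.
Since φ is bijective, we compute φ⁻¹(22): solve 31x + 84 ≡ 22 (mod 120), i.e. 31x ≡ 58 (mod 120).
Multiplying by 31⁻¹ = 31 gives x ≡ 31·58 = 1798 = 14·120 + 118 ≡ 118 (mod 120).
Check: φ(118) = 31·118 + 84 = 3742 = 31·120 + 22 ≡ 22 (mod 120).

118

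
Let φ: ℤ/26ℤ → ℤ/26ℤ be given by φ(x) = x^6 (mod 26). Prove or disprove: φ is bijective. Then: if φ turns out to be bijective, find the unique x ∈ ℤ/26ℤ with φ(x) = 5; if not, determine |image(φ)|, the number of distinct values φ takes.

6

φ(1) = 1^6 = 1.
φ(3): Repeated squaring mod 26: 3^1 ≡ 3, 3^2 ≡ 3² = 9, 3^4 ≡ 9² = 81 ≡ 3. Since 6 = 4 + 2, 3^6 ≡ 3·9: 3·9 = 27 ≡ 1. So 3^6 ≡ 1 (mod 26).
So φ(1) = φ(3) = 1 while 1 ≠ 3, thus φ is not injective, hence not bijective.
Since φ is not bijective, we determine |image(φ)|. Computing x^6 mod 26 for each x (by repeated squaring, reducing mod 26 at every step), the values φ(0), φ(1), …, φ(25) are: 0, 1, 12, 1, 14, 25, 12, 25, 12, 1, 14, 25, 14, 13, 14, 25, 14, 1, 12, 25, 12, 25, 14, 1, 12, 1.
The distinct values are {0, 1, 12, 13, 14, 25}; there are 6 of them.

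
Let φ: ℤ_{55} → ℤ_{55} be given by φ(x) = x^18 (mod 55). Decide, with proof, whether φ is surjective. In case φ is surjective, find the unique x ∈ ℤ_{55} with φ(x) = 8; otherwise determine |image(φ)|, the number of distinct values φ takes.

φ(3): Repeated squaring mod 55: 3^1 ≡ 3, 3^2 ≡ 3² = 9, 3^4 ≡ 9² = 81 ≡ 26, 3^8 ≡ 26² = 676 ≡ 16, 3^16 ≡ 16² = 256 ≡ 36. Since 18 = 16 + 2, 3^18 ≡ 36·9: 36·9 = 324 ≡ 49. So 3^18 ≡ 49 (mod 55).
φ(8): Repeated squaring mod 55: 8^1 ≡ 8, 8^2 ≡ 8² = 64 ≡ 9, 8^4 ≡ 9² = 81 ≡ 26, 8^8 ≡ 26² = 676 ≡ 16, 8^16 ≡ 16² = 256 ≡ 36. Since 18 = 16 + 2, 8^18 ≡ 36·9: 36·9 = 324 ≡ 49. So 8^18 ≡ 49 (mod 55).
So φ(3) = φ(8) = 49 while 3 ≠ 8, therefore φ is not injective.
A non-injective map from the 55-element set ℤ_{55} to itself takes at most 54 distinct values, so it cannot be surjective. So φ is not surjective.
Since φ is not surjective, we determine |image(φ)|. Computing x^18 mod 55 for each x (by repeated squaring, reducing mod 55 at every step), the values φ(0), φ(1), …, φ(54) are: 0, 1, 14, 49, 31, 15, 26, 9, 49, 36, 45, 11, 34, 14, 16, 20, 26, 4, 9, 16, 25, 1, 44, 34, 36, 5, 31, 4, 4, 31, 5, 36, 34, 44, 1, 25, 16, 9, 4, 26, 20, 16, 14, 34, 11, 45, 36, 49, 9, 26, 15, 31, 49, 14, 1.
The distinct values are {0, 1, 4, 5, 9, 11, 14, 15, 16, 20, 25, 26, 31, 34, 36, 44, 45, 49}; there are 18 of them.

18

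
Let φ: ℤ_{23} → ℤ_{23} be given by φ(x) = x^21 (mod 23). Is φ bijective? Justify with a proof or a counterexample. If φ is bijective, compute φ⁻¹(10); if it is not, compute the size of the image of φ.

Since 23 is prime, the nonzero elements of ℤ_{23} form a cyclic group of order 22.
As gcd(21, 22) = 1, raising to the 21st power is a bijection on this group: if s^21 ≡ t^21 then (st^{−1})^21 = 1, and the only element of order dividing gcd(21, 22) = 1 is 1, so s = t.
With φ(0) = 0 this makes φ injective on all of ℤ_{23}, hence bijective (finite equal-size domain and codomain). In particular φ is bijective.
Since φ is bijective, we find the preimage of 10. The inverse of x ↦ x^21 on (ℤ_{23})^× is x ↦ x^21, because 21·21 = 441 = 20·22 + 1 ≡ 1 (mod 22) and x^{22} = 1 for x ≠ 0 (Fermat). So φ⁻¹(10) = 10^21 mod 23.
Repeated squaring mod 23: 10^1 ≡ 10, 10^2 ≡ 10² = 100 ≡ 8, 10^4 ≡ 8² = 64 ≡ 18, 10^8 ≡ 18² = 324 ≡ 2, 10^16 ≡ 2² = 4. Since 21 = 16 + 4 + 1, 10^21 ≡ 4·18·10: 4·18 = 72 ≡ 3, then 3·10 = 30 ≡ 7. So 10^21 ≡ 7 (mod 23).
Hence φ⁻¹(10) = 7.

7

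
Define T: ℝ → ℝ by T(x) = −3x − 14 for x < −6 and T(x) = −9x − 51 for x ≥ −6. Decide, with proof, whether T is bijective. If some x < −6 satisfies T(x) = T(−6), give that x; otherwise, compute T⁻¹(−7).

-44/9

Both pieces are strictly decreasing (slopes −3 and −9), so each is injective on its own interval.
The left piece maps (−∞, −6) onto (4, ∞); the right piece maps [−6, ∞) onto (−∞, 3].
The images leave a gap (4 has no preimage), so T is not surjective, hence not bijective.
Because the two images are disjoint, no x < −6 has T(x) = T(−6), so we compute T⁻¹(−7): −7 lies in (−∞, 3], so solve −9x − 51 = −7: x = (−7 + 51)/(−9) = −44/9.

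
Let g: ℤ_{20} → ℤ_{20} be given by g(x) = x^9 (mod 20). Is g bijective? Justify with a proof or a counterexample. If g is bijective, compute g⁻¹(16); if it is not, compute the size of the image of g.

g(0) = 0^9 = 0.
g(10): Repeated squaring mod 20: 10^1 ≡ 10, 10^2 ≡ 10² = 100 ≡ 0, 10^4 ≡ 0² = 0, 10^8 ≡ 0² = 0. Since 9 = 8 + 1, 10^9 ≡ 0·10: 0·10 = 0. So 10^9 ≡ 0 (mod 20).
So g(0) = g(10) = 0 while 0 ≠ 10, so g is not injective, hence not bijective.
Since g is not bijective, we determine |image(g)|. Computing x^9 mod 20 for each x (by repeated squaring, reducing mod 20 at every step), the values g(0), g(1), …, g(19) are: 0, 1, 12, 3, 4, 5, 16, 7, 8, 9, 0, 11, 12, 13, 4, 15, 16, 17, 8, 19.
The distinct values are {0, 1, 3, 4, 5, 7, 8, 9, 11, 12, 13, 15, 16, 17, 19}; there are 15 of them.

15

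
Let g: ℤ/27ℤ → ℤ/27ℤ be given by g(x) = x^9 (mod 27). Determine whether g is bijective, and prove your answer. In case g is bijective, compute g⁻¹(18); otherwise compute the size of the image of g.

3

g(0) = 0^9 = 0.
g(3): Repeated squaring mod 27: 3^1 ≡ 3, 3^2 ≡ 3² = 9, 3^4 ≡ 9² = 81 ≡ 0, 3^8 ≡ 0² = 0. Since 9 = 8 + 1, 3^9 ≡ 0·3: 0·3 = 0. So 3^9 ≡ 0 (mod 27).
So g(0) = g(3) = 0 while 0 ≠ 3, so g is not injective, hence not bijective.
Since g is not bijective, we determine |image(g)|. Computing x^9 mod 27 for each x (by repeated squaring, reducing mod 27 at every step), the values g(0), g(1), …, g(26) are: 0, 1, 26, 0, 1, 26, 0, 1, 26, 0, 1, 26, 0, 1, 26, 0, 1, 26, 0, 1, 26, 0, 1, 26, 0, 1, 26.
The distinct values are {0, 1, 26}; there are 3 of them.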